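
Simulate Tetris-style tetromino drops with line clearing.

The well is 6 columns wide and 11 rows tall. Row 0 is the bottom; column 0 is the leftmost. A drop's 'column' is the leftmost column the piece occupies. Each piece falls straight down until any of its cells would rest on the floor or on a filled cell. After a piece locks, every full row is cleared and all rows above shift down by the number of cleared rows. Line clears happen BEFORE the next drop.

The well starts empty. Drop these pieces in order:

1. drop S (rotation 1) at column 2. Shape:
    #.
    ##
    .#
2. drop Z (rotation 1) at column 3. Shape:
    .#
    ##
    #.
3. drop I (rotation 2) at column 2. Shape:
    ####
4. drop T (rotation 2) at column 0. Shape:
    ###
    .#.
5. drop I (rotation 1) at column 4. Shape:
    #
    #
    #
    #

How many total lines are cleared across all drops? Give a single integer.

Drop 1: S rot1 at col 2 lands with bottom-row=0; cleared 0 line(s) (total 0); column heights now [0 0 3 2 0 0], max=3
Drop 2: Z rot1 at col 3 lands with bottom-row=2; cleared 0 line(s) (total 0); column heights now [0 0 3 4 5 0], max=5
Drop 3: I rot2 at col 2 lands with bottom-row=5; cleared 0 line(s) (total 0); column heights now [0 0 6 6 6 6], max=6
Drop 4: T rot2 at col 0 lands with bottom-row=5; cleared 0 line(s) (total 0); column heights now [7 7 7 6 6 6], max=7
Drop 5: I rot1 at col 4 lands with bottom-row=6; cleared 0 line(s) (total 0); column heights now [7 7 7 6 10 6], max=10

Answer: 0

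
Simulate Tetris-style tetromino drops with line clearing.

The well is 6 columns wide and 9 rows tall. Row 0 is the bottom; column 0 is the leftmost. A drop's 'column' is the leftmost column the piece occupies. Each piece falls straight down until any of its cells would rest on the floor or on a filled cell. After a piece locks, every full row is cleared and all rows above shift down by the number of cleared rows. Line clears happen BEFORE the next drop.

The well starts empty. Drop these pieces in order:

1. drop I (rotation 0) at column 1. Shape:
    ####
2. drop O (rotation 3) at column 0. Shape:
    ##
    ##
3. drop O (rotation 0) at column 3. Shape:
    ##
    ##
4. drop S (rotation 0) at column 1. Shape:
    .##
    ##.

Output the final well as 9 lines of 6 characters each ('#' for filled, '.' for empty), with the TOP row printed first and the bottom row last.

Drop 1: I rot0 at col 1 lands with bottom-row=0; cleared 0 line(s) (total 0); column heights now [0 1 1 1 1 0], max=1
Drop 2: O rot3 at col 0 lands with bottom-row=1; cleared 0 line(s) (total 0); column heights now [3 3 1 1 1 0], max=3
Drop 3: O rot0 at col 3 lands with bottom-row=1; cleared 0 line(s) (total 0); column heights now [3 3 1 3 3 0], max=3
Drop 4: S rot0 at col 1 lands with bottom-row=3; cleared 0 line(s) (total 0); column heights now [3 4 5 5 3 0], max=5

Answer: ......
......
......
......
..##..
.##...
##.##.
##.##.
.####.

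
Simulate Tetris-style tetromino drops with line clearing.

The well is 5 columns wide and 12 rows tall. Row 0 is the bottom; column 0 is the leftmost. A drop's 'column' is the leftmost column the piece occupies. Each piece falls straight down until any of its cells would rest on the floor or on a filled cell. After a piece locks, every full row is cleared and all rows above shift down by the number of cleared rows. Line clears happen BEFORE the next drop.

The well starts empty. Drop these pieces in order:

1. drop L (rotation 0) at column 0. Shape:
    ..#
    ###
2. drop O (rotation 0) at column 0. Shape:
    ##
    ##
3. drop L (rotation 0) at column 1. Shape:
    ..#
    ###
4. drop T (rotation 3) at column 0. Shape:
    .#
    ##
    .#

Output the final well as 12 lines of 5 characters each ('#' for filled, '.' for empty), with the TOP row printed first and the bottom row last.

Answer: .....
.....
.....
.....
.....
.#...
##...
.#.#.
.###.
##...
###..
###..

Derivation:
Drop 1: L rot0 at col 0 lands with bottom-row=0; cleared 0 line(s) (total 0); column heights now [1 1 2 0 0], max=2
Drop 2: O rot0 at col 0 lands with bottom-row=1; cleared 0 line(s) (total 0); column heights now [3 3 2 0 0], max=3
Drop 3: L rot0 at col 1 lands with bottom-row=3; cleared 0 line(s) (total 0); column heights now [3 4 4 5 0], max=5
Drop 4: T rot3 at col 0 lands with bottom-row=4; cleared 0 line(s) (total 0); column heights now [6 7 4 5 0], max=7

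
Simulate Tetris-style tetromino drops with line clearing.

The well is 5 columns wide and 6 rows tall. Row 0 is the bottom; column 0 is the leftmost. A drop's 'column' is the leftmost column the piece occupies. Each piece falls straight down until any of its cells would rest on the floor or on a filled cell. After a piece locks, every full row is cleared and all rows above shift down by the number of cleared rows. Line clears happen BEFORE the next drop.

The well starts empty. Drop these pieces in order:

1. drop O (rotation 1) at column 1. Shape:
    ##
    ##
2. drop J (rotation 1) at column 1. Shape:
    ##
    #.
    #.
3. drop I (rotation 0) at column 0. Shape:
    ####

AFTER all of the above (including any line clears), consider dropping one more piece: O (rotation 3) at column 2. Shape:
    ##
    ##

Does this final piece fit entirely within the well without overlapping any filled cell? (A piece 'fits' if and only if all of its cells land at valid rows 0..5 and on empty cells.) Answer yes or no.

Drop 1: O rot1 at col 1 lands with bottom-row=0; cleared 0 line(s) (total 0); column heights now [0 2 2 0 0], max=2
Drop 2: J rot1 at col 1 lands with bottom-row=2; cleared 0 line(s) (total 0); column heights now [0 5 5 0 0], max=5
Drop 3: I rot0 at col 0 lands with bottom-row=5; cleared 0 line(s) (total 0); column heights now [6 6 6 6 0], max=6
Test piece O rot3 at col 2 (width 2): heights before test = [6 6 6 6 0]; fits = False

Answer: no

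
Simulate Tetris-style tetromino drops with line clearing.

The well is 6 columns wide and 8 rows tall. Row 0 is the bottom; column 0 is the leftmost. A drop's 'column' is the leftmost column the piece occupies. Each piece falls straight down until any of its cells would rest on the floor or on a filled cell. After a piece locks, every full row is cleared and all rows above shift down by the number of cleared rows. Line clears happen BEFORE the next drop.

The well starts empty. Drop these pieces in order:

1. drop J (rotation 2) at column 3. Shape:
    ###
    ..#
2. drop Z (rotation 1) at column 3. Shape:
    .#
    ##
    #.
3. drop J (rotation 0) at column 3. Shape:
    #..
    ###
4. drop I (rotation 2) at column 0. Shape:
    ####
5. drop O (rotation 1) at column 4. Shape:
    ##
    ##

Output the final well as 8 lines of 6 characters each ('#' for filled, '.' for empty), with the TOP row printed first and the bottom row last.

Drop 1: J rot2 at col 3 lands with bottom-row=0; cleared 0 line(s) (total 0); column heights now [0 0 0 2 2 2], max=2
Drop 2: Z rot1 at col 3 lands with bottom-row=2; cleared 0 line(s) (total 0); column heights now [0 0 0 4 5 2], max=5
Drop 3: J rot0 at col 3 lands with bottom-row=5; cleared 0 line(s) (total 0); column heights now [0 0 0 7 6 6], max=7
Drop 4: I rot2 at col 0 lands with bottom-row=7; cleared 0 line(s) (total 0); column heights now [8 8 8 8 6 6], max=8
Drop 5: O rot1 at col 4 lands with bottom-row=6; cleared 1 line(s) (total 1); column heights now [0 0 0 7 7 7], max=7

Answer: ......
...###
...###
....#.
...##.
...#..
...###
.....#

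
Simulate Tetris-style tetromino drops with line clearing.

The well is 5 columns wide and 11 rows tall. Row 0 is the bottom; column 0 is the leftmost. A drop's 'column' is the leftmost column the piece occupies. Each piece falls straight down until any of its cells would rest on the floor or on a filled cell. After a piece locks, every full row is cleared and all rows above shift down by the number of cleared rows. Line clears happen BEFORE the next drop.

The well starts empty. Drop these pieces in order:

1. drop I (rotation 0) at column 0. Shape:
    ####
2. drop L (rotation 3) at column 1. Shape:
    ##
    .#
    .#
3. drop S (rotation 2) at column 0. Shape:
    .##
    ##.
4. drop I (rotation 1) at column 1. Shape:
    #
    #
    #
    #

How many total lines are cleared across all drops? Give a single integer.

Answer: 0

Derivation:
Drop 1: I rot0 at col 0 lands with bottom-row=0; cleared 0 line(s) (total 0); column heights now [1 1 1 1 0], max=1
Drop 2: L rot3 at col 1 lands with bottom-row=1; cleared 0 line(s) (total 0); column heights now [1 4 4 1 0], max=4
Drop 3: S rot2 at col 0 lands with bottom-row=4; cleared 0 line(s) (total 0); column heights now [5 6 6 1 0], max=6
Drop 4: I rot1 at col 1 lands with bottom-row=6; cleared 0 line(s) (total 0); column heights now [5 10 6 1 0], max=10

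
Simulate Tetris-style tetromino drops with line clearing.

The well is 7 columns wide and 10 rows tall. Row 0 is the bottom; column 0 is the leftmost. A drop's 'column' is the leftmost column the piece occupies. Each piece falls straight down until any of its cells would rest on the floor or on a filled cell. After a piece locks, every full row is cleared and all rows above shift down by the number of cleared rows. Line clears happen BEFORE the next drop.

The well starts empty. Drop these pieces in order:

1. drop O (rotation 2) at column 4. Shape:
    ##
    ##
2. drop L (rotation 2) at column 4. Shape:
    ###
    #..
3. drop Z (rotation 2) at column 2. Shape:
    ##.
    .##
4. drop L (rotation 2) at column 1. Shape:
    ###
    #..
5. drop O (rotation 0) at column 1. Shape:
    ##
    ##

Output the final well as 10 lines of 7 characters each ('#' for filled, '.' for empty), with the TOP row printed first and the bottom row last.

Answer: .......
.##....
.##....
.###...
.###...
...##..
....###
....#..
....##.
....##.

Derivation:
Drop 1: O rot2 at col 4 lands with bottom-row=0; cleared 0 line(s) (total 0); column heights now [0 0 0 0 2 2 0], max=2
Drop 2: L rot2 at col 4 lands with bottom-row=2; cleared 0 line(s) (total 0); column heights now [0 0 0 0 4 4 4], max=4
Drop 3: Z rot2 at col 2 lands with bottom-row=4; cleared 0 line(s) (total 0); column heights now [0 0 6 6 5 4 4], max=6
Drop 4: L rot2 at col 1 lands with bottom-row=5; cleared 0 line(s) (total 0); column heights now [0 7 7 7 5 4 4], max=7
Drop 5: O rot0 at col 1 lands with bottom-row=7; cleared 0 line(s) (total 0); column heights now [0 9 9 7 5 4 4], max=9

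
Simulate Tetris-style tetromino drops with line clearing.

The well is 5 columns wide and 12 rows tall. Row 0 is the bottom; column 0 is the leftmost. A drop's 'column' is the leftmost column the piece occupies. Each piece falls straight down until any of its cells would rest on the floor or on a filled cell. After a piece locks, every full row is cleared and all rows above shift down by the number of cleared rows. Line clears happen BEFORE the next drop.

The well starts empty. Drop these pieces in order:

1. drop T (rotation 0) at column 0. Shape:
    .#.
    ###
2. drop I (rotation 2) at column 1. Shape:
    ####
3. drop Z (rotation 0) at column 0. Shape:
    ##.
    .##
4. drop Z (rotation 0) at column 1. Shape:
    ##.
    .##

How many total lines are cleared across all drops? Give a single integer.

Answer: 0

Derivation:
Drop 1: T rot0 at col 0 lands with bottom-row=0; cleared 0 line(s) (total 0); column heights now [1 2 1 0 0], max=2
Drop 2: I rot2 at col 1 lands with bottom-row=2; cleared 0 line(s) (total 0); column heights now [1 3 3 3 3], max=3
Drop 3: Z rot0 at col 0 lands with bottom-row=3; cleared 0 line(s) (total 0); column heights now [5 5 4 3 3], max=5
Drop 4: Z rot0 at col 1 lands with bottom-row=4; cleared 0 line(s) (total 0); column heights now [5 6 6 5 3], max=6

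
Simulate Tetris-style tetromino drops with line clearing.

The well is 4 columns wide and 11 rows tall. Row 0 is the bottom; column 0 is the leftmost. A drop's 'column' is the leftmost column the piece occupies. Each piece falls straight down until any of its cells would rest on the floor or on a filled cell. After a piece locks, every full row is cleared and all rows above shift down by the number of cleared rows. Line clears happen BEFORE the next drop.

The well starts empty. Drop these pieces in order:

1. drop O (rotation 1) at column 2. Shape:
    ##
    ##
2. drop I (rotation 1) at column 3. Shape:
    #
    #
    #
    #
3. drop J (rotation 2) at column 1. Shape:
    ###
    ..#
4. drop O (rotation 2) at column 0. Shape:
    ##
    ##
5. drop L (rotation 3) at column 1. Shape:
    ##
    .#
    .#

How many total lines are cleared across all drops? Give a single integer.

Drop 1: O rot1 at col 2 lands with bottom-row=0; cleared 0 line(s) (total 0); column heights now [0 0 2 2], max=2
Drop 2: I rot1 at col 3 lands with bottom-row=2; cleared 0 line(s) (total 0); column heights now [0 0 2 6], max=6
Drop 3: J rot2 at col 1 lands with bottom-row=6; cleared 0 line(s) (total 0); column heights now [0 8 8 8], max=8
Drop 4: O rot2 at col 0 lands with bottom-row=8; cleared 0 line(s) (total 0); column heights now [10 10 8 8], max=10
Drop 5: L rot3 at col 1 lands with bottom-row=8; cleared 0 line(s) (total 0); column heights now [10 11 11 8], max=11

Answer: 0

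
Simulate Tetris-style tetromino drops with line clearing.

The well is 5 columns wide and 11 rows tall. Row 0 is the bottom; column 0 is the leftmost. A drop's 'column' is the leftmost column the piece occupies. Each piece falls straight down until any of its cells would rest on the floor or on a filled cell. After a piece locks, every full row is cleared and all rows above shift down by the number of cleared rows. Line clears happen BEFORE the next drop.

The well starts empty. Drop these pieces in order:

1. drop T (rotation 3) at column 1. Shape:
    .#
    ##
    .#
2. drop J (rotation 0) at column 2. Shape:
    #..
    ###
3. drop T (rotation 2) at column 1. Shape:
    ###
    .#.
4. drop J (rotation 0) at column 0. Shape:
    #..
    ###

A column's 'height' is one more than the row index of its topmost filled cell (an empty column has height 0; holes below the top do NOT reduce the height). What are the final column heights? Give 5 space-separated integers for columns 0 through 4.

Answer: 9 8 8 7 4

Derivation:
Drop 1: T rot3 at col 1 lands with bottom-row=0; cleared 0 line(s) (total 0); column heights now [0 2 3 0 0], max=3
Drop 2: J rot0 at col 2 lands with bottom-row=3; cleared 0 line(s) (total 0); column heights now [0 2 5 4 4], max=5
Drop 3: T rot2 at col 1 lands with bottom-row=5; cleared 0 line(s) (total 0); column heights now [0 7 7 7 4], max=7
Drop 4: J rot0 at col 0 lands with bottom-row=7; cleared 0 line(s) (total 0); column heights now [9 8 8 7 4], max=9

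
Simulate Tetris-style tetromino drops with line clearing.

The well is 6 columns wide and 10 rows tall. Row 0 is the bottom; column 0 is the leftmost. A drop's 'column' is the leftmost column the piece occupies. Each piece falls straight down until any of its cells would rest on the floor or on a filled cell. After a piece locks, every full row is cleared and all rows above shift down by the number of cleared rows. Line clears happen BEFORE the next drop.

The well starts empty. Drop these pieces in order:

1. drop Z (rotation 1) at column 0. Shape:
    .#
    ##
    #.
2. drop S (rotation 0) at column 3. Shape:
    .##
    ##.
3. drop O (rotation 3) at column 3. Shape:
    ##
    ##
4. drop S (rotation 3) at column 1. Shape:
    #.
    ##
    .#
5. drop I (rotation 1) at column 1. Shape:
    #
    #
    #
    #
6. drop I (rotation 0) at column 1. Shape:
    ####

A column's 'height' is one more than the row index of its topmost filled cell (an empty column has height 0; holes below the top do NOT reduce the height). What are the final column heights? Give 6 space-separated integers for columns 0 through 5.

Answer: 2 10 10 10 10 2

Derivation:
Drop 1: Z rot1 at col 0 lands with bottom-row=0; cleared 0 line(s) (total 0); column heights now [2 3 0 0 0 0], max=3
Drop 2: S rot0 at col 3 lands with bottom-row=0; cleared 0 line(s) (total 0); column heights now [2 3 0 1 2 2], max=3
Drop 3: O rot3 at col 3 lands with bottom-row=2; cleared 0 line(s) (total 0); column heights now [2 3 0 4 4 2], max=4
Drop 4: S rot3 at col 1 lands with bottom-row=2; cleared 0 line(s) (total 0); column heights now [2 5 4 4 4 2], max=5
Drop 5: I rot1 at col 1 lands with bottom-row=5; cleared 0 line(s) (total 0); column heights now [2 9 4 4 4 2], max=9
Drop 6: I rot0 at col 1 lands with bottom-row=9; cleared 0 line(s) (total 0); column heights now [2 10 10 10 10 2], max=10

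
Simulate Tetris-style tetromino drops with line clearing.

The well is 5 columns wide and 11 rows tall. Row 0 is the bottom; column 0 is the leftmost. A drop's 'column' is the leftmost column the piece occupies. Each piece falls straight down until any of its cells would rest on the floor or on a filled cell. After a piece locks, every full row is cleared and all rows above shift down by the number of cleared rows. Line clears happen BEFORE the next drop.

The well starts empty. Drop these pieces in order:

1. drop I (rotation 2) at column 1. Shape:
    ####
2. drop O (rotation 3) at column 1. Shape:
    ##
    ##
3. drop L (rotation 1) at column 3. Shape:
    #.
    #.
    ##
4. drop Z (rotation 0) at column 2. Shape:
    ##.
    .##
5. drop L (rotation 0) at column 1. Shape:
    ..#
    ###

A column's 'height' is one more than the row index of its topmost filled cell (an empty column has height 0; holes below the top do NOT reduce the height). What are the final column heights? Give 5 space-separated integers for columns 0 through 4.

Answer: 0 7 7 8 5

Derivation:
Drop 1: I rot2 at col 1 lands with bottom-row=0; cleared 0 line(s) (total 0); column heights now [0 1 1 1 1], max=1
Drop 2: O rot3 at col 1 lands with bottom-row=1; cleared 0 line(s) (total 0); column heights now [0 3 3 1 1], max=3
Drop 3: L rot1 at col 3 lands with bottom-row=1; cleared 0 line(s) (total 0); column heights now [0 3 3 4 2], max=4
Drop 4: Z rot0 at col 2 lands with bottom-row=4; cleared 0 line(s) (total 0); column heights now [0 3 6 6 5], max=6
Drop 5: L rot0 at col 1 lands with bottom-row=6; cleared 0 line(s) (total 0); column heights now [0 7 7 8 5], max=8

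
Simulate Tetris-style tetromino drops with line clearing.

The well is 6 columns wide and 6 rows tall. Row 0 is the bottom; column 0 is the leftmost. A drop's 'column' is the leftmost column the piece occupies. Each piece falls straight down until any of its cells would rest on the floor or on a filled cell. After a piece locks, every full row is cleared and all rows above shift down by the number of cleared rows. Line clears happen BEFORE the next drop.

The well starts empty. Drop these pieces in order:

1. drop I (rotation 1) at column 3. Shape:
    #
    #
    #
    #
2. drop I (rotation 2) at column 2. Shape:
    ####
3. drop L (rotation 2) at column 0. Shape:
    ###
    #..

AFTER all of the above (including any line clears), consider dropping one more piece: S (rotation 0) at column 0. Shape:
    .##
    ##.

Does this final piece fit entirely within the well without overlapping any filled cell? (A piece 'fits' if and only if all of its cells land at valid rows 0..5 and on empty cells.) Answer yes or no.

Answer: no

Derivation:
Drop 1: I rot1 at col 3 lands with bottom-row=0; cleared 0 line(s) (total 0); column heights now [0 0 0 4 0 0], max=4
Drop 2: I rot2 at col 2 lands with bottom-row=4; cleared 0 line(s) (total 0); column heights now [0 0 5 5 5 5], max=5
Drop 3: L rot2 at col 0 lands with bottom-row=4; cleared 0 line(s) (total 0); column heights now [6 6 6 5 5 5], max=6
Test piece S rot0 at col 0 (width 3): heights before test = [6 6 6 5 5 5]; fits = False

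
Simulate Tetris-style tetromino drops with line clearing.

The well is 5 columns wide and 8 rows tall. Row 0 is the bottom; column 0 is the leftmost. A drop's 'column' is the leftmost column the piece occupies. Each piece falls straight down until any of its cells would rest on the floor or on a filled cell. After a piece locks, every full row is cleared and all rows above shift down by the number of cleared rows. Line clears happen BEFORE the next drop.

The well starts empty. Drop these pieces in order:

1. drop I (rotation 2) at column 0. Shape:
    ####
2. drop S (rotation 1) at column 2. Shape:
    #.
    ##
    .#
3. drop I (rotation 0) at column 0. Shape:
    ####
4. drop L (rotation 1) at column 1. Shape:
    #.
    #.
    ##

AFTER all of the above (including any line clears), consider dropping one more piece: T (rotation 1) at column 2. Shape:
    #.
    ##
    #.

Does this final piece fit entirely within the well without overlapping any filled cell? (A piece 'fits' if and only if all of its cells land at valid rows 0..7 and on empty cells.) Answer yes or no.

Drop 1: I rot2 at col 0 lands with bottom-row=0; cleared 0 line(s) (total 0); column heights now [1 1 1 1 0], max=1
Drop 2: S rot1 at col 2 lands with bottom-row=1; cleared 0 line(s) (total 0); column heights now [1 1 4 3 0], max=4
Drop 3: I rot0 at col 0 lands with bottom-row=4; cleared 0 line(s) (total 0); column heights now [5 5 5 5 0], max=5
Drop 4: L rot1 at col 1 lands with bottom-row=5; cleared 0 line(s) (total 0); column heights now [5 8 6 5 0], max=8
Test piece T rot1 at col 2 (width 2): heights before test = [5 8 6 5 0]; fits = False

Answer: no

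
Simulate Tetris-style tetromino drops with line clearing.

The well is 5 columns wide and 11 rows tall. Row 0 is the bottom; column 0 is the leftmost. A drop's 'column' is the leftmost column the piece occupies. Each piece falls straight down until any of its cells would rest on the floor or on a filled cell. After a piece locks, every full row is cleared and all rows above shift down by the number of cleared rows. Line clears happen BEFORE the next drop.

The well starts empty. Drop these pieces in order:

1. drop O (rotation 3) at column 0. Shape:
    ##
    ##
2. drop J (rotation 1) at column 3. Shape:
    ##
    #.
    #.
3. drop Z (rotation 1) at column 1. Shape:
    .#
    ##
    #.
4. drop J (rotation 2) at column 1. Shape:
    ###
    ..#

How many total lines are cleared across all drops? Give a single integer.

Drop 1: O rot3 at col 0 lands with bottom-row=0; cleared 0 line(s) (total 0); column heights now [2 2 0 0 0], max=2
Drop 2: J rot1 at col 3 lands with bottom-row=0; cleared 0 line(s) (total 0); column heights now [2 2 0 3 3], max=3
Drop 3: Z rot1 at col 1 lands with bottom-row=2; cleared 0 line(s) (total 0); column heights now [2 4 5 3 3], max=5
Drop 4: J rot2 at col 1 lands with bottom-row=4; cleared 0 line(s) (total 0); column heights now [2 6 6 6 3], max=6

Answer: 0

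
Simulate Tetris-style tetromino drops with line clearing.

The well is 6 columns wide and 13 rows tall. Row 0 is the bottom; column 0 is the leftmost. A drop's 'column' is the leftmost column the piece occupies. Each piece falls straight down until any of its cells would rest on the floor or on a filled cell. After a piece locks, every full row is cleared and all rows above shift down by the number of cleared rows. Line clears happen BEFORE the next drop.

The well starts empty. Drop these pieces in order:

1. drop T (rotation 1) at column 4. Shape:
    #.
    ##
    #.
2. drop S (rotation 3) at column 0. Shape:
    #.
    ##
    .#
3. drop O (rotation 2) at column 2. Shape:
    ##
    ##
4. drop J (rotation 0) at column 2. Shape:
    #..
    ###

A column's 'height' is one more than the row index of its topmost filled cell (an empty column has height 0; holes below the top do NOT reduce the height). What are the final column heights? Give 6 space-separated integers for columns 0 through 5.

Answer: 2 1 4 3 3 0

Derivation:
Drop 1: T rot1 at col 4 lands with bottom-row=0; cleared 0 line(s) (total 0); column heights now [0 0 0 0 3 2], max=3
Drop 2: S rot3 at col 0 lands with bottom-row=0; cleared 0 line(s) (total 0); column heights now [3 2 0 0 3 2], max=3
Drop 3: O rot2 at col 2 lands with bottom-row=0; cleared 1 line(s) (total 1); column heights now [2 1 1 1 2 0], max=2
Drop 4: J rot0 at col 2 lands with bottom-row=2; cleared 0 line(s) (total 1); column heights now [2 1 4 3 3 0], max=4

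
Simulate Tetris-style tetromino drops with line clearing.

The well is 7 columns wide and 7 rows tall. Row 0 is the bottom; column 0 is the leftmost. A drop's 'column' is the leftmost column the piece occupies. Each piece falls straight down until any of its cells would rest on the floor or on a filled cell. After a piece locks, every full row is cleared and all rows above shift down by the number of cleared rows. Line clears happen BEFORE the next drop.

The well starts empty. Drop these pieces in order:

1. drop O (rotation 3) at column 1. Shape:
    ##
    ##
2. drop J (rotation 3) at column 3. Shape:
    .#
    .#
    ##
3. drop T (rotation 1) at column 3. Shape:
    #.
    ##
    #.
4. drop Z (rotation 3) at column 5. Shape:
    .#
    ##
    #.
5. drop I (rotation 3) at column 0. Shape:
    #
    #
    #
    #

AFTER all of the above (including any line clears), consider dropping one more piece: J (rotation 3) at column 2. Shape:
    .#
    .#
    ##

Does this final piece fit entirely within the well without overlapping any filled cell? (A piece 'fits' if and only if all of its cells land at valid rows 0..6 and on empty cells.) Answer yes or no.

Drop 1: O rot3 at col 1 lands with bottom-row=0; cleared 0 line(s) (total 0); column heights now [0 2 2 0 0 0 0], max=2
Drop 2: J rot3 at col 3 lands with bottom-row=0; cleared 0 line(s) (total 0); column heights now [0 2 2 1 3 0 0], max=3
Drop 3: T rot1 at col 3 lands with bottom-row=2; cleared 0 line(s) (total 0); column heights now [0 2 2 5 4 0 0], max=5
Drop 4: Z rot3 at col 5 lands with bottom-row=0; cleared 0 line(s) (total 0); column heights now [0 2 2 5 4 2 3], max=5
Drop 5: I rot3 at col 0 lands with bottom-row=0; cleared 0 line(s) (total 0); column heights now [4 2 2 5 4 2 3], max=5
Test piece J rot3 at col 2 (width 2): heights before test = [4 2 2 5 4 2 3]; fits = False

Answer: no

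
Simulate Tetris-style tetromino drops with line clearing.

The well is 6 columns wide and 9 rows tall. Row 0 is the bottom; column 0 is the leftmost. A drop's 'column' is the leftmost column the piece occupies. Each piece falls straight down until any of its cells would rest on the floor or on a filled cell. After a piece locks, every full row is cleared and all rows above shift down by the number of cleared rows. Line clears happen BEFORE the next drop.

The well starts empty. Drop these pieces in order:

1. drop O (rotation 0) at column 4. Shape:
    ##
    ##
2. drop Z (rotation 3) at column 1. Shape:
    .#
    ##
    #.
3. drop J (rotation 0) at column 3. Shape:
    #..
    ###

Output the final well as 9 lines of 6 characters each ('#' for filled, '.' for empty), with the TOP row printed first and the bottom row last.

Drop 1: O rot0 at col 4 lands with bottom-row=0; cleared 0 line(s) (total 0); column heights now [0 0 0 0 2 2], max=2
Drop 2: Z rot3 at col 1 lands with bottom-row=0; cleared 0 line(s) (total 0); column heights now [0 2 3 0 2 2], max=3
Drop 3: J rot0 at col 3 lands with bottom-row=2; cleared 0 line(s) (total 0); column heights now [0 2 3 4 3 3], max=4

Answer: ......
......
......
......
......
...#..
..####
.##.##
.#..##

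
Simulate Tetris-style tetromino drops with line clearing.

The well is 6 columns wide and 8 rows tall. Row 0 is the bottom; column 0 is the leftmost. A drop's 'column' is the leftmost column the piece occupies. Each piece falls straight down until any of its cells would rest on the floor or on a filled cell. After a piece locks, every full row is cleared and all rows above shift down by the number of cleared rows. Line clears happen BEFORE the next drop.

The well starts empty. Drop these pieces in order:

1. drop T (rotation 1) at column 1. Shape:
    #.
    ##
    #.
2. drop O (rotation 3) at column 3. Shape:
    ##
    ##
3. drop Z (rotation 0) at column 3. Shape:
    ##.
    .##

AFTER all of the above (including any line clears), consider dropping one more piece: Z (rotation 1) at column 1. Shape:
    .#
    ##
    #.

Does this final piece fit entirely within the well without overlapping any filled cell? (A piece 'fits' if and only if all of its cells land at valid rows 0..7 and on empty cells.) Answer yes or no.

Drop 1: T rot1 at col 1 lands with bottom-row=0; cleared 0 line(s) (total 0); column heights now [0 3 2 0 0 0], max=3
Drop 2: O rot3 at col 3 lands with bottom-row=0; cleared 0 line(s) (total 0); column heights now [0 3 2 2 2 0], max=3
Drop 3: Z rot0 at col 3 lands with bottom-row=2; cleared 0 line(s) (total 0); column heights now [0 3 2 4 4 3], max=4
Test piece Z rot1 at col 1 (width 2): heights before test = [0 3 2 4 4 3]; fits = True

Answer: yes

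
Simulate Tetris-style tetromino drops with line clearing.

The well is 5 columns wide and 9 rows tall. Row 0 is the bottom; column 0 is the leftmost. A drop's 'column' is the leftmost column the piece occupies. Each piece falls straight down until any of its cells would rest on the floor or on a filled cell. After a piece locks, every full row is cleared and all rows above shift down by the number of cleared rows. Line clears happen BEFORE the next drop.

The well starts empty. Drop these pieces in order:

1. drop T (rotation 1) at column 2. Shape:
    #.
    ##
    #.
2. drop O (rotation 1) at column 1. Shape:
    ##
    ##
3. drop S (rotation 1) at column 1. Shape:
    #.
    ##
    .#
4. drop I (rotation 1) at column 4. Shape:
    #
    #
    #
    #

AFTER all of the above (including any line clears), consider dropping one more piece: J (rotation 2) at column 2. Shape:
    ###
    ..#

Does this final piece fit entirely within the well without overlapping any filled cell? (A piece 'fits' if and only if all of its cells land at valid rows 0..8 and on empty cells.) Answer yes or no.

Answer: yes

Derivation:
Drop 1: T rot1 at col 2 lands with bottom-row=0; cleared 0 line(s) (total 0); column heights now [0 0 3 2 0], max=3
Drop 2: O rot1 at col 1 lands with bottom-row=3; cleared 0 line(s) (total 0); column heights now [0 5 5 2 0], max=5
Drop 3: S rot1 at col 1 lands with bottom-row=5; cleared 0 line(s) (total 0); column heights now [0 8 7 2 0], max=8
Drop 4: I rot1 at col 4 lands with bottom-row=0; cleared 0 line(s) (total 0); column heights now [0 8 7 2 4], max=8
Test piece J rot2 at col 2 (width 3): heights before test = [0 8 7 2 4]; fits = True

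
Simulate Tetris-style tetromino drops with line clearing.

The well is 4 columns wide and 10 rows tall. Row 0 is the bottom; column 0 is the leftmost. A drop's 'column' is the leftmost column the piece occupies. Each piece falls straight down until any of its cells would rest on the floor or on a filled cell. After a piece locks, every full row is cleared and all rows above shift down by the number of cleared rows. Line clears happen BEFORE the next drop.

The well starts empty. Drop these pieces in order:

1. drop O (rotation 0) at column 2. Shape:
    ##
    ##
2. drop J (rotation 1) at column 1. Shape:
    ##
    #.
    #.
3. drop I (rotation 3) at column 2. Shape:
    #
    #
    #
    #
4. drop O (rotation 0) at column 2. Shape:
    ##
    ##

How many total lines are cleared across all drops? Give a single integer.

Answer: 0

Derivation:
Drop 1: O rot0 at col 2 lands with bottom-row=0; cleared 0 line(s) (total 0); column heights now [0 0 2 2], max=2
Drop 2: J rot1 at col 1 lands with bottom-row=0; cleared 0 line(s) (total 0); column heights now [0 3 3 2], max=3
Drop 3: I rot3 at col 2 lands with bottom-row=3; cleared 0 line(s) (total 0); column heights now [0 3 7 2], max=7
Drop 4: O rot0 at col 2 lands with bottom-row=7; cleared 0 line(s) (total 0); column heights now [0 3 9 9], max=9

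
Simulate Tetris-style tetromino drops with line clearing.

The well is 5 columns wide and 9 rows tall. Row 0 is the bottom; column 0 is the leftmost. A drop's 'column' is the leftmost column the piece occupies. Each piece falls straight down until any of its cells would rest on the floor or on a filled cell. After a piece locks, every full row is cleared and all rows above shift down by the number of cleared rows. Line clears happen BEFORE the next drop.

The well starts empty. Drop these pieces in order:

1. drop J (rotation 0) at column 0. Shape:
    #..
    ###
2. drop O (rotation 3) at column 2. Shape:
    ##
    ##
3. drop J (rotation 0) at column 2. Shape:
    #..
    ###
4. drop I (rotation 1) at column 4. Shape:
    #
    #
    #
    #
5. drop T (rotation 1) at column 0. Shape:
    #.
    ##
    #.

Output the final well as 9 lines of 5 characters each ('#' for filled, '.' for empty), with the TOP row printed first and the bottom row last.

Answer: .....
.....
....#
....#
....#
#.#.#
#.##.
#.##.
###..

Derivation:
Drop 1: J rot0 at col 0 lands with bottom-row=0; cleared 0 line(s) (total 0); column heights now [2 1 1 0 0], max=2
Drop 2: O rot3 at col 2 lands with bottom-row=1; cleared 0 line(s) (total 0); column heights now [2 1 3 3 0], max=3
Drop 3: J rot0 at col 2 lands with bottom-row=3; cleared 0 line(s) (total 0); column heights now [2 1 5 4 4], max=5
Drop 4: I rot1 at col 4 lands with bottom-row=4; cleared 0 line(s) (total 0); column heights now [2 1 5 4 8], max=8
Drop 5: T rot1 at col 0 lands with bottom-row=2; cleared 1 line(s) (total 1); column heights now [4 1 4 3 7], max=7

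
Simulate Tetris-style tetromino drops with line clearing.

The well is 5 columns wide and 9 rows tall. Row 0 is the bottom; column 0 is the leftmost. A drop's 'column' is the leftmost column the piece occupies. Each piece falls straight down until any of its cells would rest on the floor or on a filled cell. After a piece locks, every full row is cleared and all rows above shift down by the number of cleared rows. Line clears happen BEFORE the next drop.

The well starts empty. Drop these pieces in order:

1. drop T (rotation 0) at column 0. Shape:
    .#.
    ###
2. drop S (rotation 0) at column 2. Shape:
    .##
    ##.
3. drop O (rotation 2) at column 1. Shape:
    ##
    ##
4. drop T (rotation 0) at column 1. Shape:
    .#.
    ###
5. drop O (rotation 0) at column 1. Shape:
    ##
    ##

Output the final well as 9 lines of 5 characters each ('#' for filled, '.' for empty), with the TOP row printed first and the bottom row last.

Drop 1: T rot0 at col 0 lands with bottom-row=0; cleared 0 line(s) (total 0); column heights now [1 2 1 0 0], max=2
Drop 2: S rot0 at col 2 lands with bottom-row=1; cleared 0 line(s) (total 0); column heights now [1 2 2 3 3], max=3
Drop 3: O rot2 at col 1 lands with bottom-row=2; cleared 0 line(s) (total 0); column heights now [1 4 4 3 3], max=4
Drop 4: T rot0 at col 1 lands with bottom-row=4; cleared 0 line(s) (total 0); column heights now [1 5 6 5 3], max=6
Drop 5: O rot0 at col 1 lands with bottom-row=6; cleared 0 line(s) (total 0); column heights now [1 8 8 5 3], max=8

Answer: .....
.##..
.##..
..#..
.###.
.##..
.####
.###.
###..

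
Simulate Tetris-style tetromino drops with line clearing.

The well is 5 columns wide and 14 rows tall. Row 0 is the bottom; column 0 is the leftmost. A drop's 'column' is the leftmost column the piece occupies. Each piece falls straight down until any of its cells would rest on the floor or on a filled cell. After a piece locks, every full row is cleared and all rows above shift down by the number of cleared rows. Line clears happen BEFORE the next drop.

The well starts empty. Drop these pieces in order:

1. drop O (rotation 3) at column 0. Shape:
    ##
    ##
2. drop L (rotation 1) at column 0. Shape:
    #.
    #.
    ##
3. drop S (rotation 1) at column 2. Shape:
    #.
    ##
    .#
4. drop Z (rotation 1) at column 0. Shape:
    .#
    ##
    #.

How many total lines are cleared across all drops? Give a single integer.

Drop 1: O rot3 at col 0 lands with bottom-row=0; cleared 0 line(s) (total 0); column heights now [2 2 0 0 0], max=2
Drop 2: L rot1 at col 0 lands with bottom-row=2; cleared 0 line(s) (total 0); column heights now [5 3 0 0 0], max=5
Drop 3: S rot1 at col 2 lands with bottom-row=0; cleared 0 line(s) (total 0); column heights now [5 3 3 2 0], max=5
Drop 4: Z rot1 at col 0 lands with bottom-row=5; cleared 0 line(s) (total 0); column heights now [7 8 3 2 0], max=8

Answer: 0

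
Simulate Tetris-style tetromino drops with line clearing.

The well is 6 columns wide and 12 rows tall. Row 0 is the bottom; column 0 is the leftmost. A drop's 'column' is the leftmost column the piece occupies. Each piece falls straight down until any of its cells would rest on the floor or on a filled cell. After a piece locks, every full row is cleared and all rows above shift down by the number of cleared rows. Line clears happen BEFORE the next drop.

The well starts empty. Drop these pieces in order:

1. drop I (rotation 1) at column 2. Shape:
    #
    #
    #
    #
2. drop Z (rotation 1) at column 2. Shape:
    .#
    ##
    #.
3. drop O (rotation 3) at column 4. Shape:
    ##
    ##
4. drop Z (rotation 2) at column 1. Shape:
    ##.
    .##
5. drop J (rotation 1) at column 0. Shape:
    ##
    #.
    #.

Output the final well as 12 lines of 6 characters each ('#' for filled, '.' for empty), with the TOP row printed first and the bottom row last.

Answer: ......
......
##....
###...
#.##..
...#..
..##..
..#...
..#...
..#...
..#.##
..#.##

Derivation:
Drop 1: I rot1 at col 2 lands with bottom-row=0; cleared 0 line(s) (total 0); column heights now [0 0 4 0 0 0], max=4
Drop 2: Z rot1 at col 2 lands with bottom-row=4; cleared 0 line(s) (total 0); column heights now [0 0 6 7 0 0], max=7
Drop 3: O rot3 at col 4 lands with bottom-row=0; cleared 0 line(s) (total 0); column heights now [0 0 6 7 2 2], max=7
Drop 4: Z rot2 at col 1 lands with bottom-row=7; cleared 0 line(s) (total 0); column heights now [0 9 9 8 2 2], max=9
Drop 5: J rot1 at col 0 lands with bottom-row=7; cleared 0 line(s) (total 0); column heights now [10 10 9 8 2 2], max=10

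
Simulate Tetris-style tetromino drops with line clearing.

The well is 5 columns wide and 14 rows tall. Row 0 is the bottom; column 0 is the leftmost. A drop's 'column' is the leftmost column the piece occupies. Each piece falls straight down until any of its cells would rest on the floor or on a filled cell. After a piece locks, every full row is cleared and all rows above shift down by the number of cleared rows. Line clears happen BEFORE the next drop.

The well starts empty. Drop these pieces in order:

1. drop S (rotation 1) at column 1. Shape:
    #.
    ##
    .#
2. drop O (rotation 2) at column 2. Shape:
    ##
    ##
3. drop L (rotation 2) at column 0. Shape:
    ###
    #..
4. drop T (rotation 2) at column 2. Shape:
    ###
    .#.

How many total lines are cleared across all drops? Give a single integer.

Drop 1: S rot1 at col 1 lands with bottom-row=0; cleared 0 line(s) (total 0); column heights now [0 3 2 0 0], max=3
Drop 2: O rot2 at col 2 lands with bottom-row=2; cleared 0 line(s) (total 0); column heights now [0 3 4 4 0], max=4
Drop 3: L rot2 at col 0 lands with bottom-row=3; cleared 0 line(s) (total 0); column heights now [5 5 5 4 0], max=5
Drop 4: T rot2 at col 2 lands with bottom-row=4; cleared 0 line(s) (total 0); column heights now [5 5 6 6 6], max=6

Answer: 0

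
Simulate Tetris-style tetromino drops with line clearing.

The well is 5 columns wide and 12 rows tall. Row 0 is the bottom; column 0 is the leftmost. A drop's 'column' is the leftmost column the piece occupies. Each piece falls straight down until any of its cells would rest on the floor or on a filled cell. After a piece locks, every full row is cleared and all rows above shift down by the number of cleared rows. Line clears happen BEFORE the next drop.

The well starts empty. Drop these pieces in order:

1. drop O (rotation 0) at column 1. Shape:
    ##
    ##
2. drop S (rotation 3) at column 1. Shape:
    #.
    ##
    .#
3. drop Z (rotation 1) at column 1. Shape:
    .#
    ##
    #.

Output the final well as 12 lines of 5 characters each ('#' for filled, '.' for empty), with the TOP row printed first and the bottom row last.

Answer: .....
.....
.....
.....
..#..
.##..
.#...
.#...
.##..
..#..
.##..
.##..

Derivation:
Drop 1: O rot0 at col 1 lands with bottom-row=0; cleared 0 line(s) (total 0); column heights now [0 2 2 0 0], max=2
Drop 2: S rot3 at col 1 lands with bottom-row=2; cleared 0 line(s) (total 0); column heights now [0 5 4 0 0], max=5
Drop 3: Z rot1 at col 1 lands with bottom-row=5; cleared 0 line(s) (total 0); column heights now [0 7 8 0 0], max=8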